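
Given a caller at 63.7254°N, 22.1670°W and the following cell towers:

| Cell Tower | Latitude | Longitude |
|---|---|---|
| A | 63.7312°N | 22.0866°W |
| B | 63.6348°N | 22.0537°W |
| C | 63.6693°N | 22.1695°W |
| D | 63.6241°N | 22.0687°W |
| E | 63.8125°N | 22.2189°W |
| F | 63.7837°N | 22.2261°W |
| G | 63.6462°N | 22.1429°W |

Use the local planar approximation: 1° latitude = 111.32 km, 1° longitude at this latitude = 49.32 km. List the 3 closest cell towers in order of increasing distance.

Distances from 63.7254°N, 22.1670°W:
A: √((0.0058·111.32)² + (0.0804·49.32)²) = √(0.416872 + 15.723826) = 4.0175 km
B: √((-0.0906·111.32)² + (0.1133·49.32)²) = √(101.719166 + 31.225252) = 11.5302 km
C: √((-0.0561·111.32)² + (-0.0025·49.32)²) = √(39.000674 + 0.015203) = 6.2463 km
D: √((-0.1013·111.32)² + (0.0983·49.32)²) = √(127.164324 + 23.504617) = 12.2747 km
E: √((0.0871·111.32)² + (-0.0519·49.32)²) = √(94.011873 + 6.552105) = 10.0282 km
F: √((0.0583·111.32)² + (-0.0591·49.32)²) = √(42.119529 + 8.496129) = 7.1145 km
G: √((-0.0792·111.32)² + (0.0241·49.32)²) = √(77.731448 + 1.412798) = 8.8963 km
Sorted: A (4.0175 km) < C (6.2463 km) < F (7.1145 km) < G (8.8963 km) < E (10.0282 km) < …

A, C, F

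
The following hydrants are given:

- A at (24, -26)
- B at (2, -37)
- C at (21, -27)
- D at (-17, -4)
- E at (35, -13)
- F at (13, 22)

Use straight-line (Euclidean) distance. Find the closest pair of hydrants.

Pairwise distances:
A–C: √((-3)² + (-1)²) = √(9.000 + 1.000) = 3.2
A–E: √((11)² + (13)²) = √(121.000 + 169.000) = 17.0
C–E: √((14)² + (14)²) = √(196.000 + 196.000) = 19.8
B–C: √((19)² + (10)²) = √(361.000 + 100.000) = 21.5
A–B: √((-22)² + (-11)²) = √(484.000 + 121.000) = 24.6
B–D: √((-19)² + (33)²) = √(361.000 + 1089.000) = 38.1
D–F: √((30)² + (26)²) = √(900.000 + 676.000) = 39.7
B–E: √((33)² + (24)²) = √(1089.000 + 576.000) = 40.8
E–F: √((-22)² + (35)²) = √(484.000 + 1225.000) = 41.3
C–D: √((-38)² + (23)²) = √(1444.000 + 529.000) = 44.4
A–D: √((-41)² + (22)²) = √(1681.000 + 484.000) = 46.5
A–F: √((-11)² + (48)²) = √(121.000 + 2304.000) = 49.2
C–F: √((-8)² + (49)²) = √(64.000 + 2401.000) = 49.6
D–E: √((52)² + (-9)²) = √(2704.000 + 81.000) = 52.8
B–F: √((11)² + (59)²) = √(121.000 + 3481.000) = 60.0
Closest pair: A–C at 3.2.

A and C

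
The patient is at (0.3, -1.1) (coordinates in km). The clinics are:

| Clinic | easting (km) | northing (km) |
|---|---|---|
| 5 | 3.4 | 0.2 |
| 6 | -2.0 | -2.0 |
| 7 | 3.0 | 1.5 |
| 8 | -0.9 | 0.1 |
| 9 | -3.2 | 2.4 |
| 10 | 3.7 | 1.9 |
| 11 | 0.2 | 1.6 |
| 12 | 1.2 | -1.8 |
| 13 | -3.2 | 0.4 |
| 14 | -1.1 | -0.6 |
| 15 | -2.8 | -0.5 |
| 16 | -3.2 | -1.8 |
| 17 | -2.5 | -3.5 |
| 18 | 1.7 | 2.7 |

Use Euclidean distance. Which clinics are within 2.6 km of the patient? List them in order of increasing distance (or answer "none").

Distances from (0.3, -1.1):
5: 3.36 km
6: 2.47 km
7: 3.75 km
8: 1.70 km
9: 4.95 km
10: 4.53 km
11: 2.70 km
12: 1.14 km
13: 3.81 km
14: 1.49 km
15: 3.16 km
16: 3.57 km
17: 3.69 km
18: 4.05 km
Threshold 2.6 km: 12 (1.14 km), 14 (1.49 km), 8 (1.70 km), 6 (2.47 km) are within range.

12, 14, 8, 6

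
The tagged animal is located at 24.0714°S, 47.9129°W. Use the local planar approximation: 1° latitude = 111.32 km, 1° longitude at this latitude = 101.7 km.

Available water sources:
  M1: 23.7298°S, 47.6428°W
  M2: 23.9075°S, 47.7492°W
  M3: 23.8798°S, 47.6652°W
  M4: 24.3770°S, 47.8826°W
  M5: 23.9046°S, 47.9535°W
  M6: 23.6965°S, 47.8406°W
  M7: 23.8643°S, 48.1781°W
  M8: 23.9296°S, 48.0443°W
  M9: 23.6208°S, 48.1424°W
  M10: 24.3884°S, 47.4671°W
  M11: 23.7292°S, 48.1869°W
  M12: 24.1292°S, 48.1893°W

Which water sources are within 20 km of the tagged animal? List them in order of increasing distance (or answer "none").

Distances from 24.0714°S, 47.9129°W:
M1: √((0.3416·111.32)² + (0.2701·101.7)²) = √(1446.046036 + 754.555300) = 46.9106 km
M2: √((0.1639·111.32)² + (0.1637·101.7)²) = √(332.892724 + 277.165560) = 24.6994 km
M3: √((0.1916·111.32)² + (0.2477·101.7)²) = √(454.922487 + 634.591015) = 33.0078 km
M4: √((-0.3056·111.32)² + (0.0303·101.7)²) = √(1157.319032 + 9.495704) = 34.1587 km
M5: √((0.1668·111.32)² + (-0.0406·101.7)²) = √(344.777160 + 17.048806) = 19.0217 km
M6: √((0.3749·111.32)² + (0.0723·101.7)²) = √(1741.715738 + 54.065285) = 42.3767 km
M7: √((0.2071·111.32)² + (-0.2652·101.7)²) = √(531.504068 + 727.426210) = 35.4814 km
M8: √((0.1418·111.32)² + (-0.1314·101.7)²) = √(249.171781 + 178.579925) = 20.6822 km
M9: √((0.4506·111.32)² + (-0.2295·101.7)²) = √(2516.105054 + 544.762602) = 55.3251 km
M10: √((-0.3170·111.32)² + (0.4458·101.7)²) = √(1245.273998 + 2055.521549) = 57.4526 km
M11: √((0.3422·111.32)² + (-0.2740·101.7)²) = √(1451.130284 + 776.502810) = 47.1978 km
M12: √((-0.0578·111.32)² + (-0.2764·101.7)²) = √(41.400165 + 790.165354) = 28.8369 km
Threshold 20 km: M5 (19.0217 km) is within range.

M5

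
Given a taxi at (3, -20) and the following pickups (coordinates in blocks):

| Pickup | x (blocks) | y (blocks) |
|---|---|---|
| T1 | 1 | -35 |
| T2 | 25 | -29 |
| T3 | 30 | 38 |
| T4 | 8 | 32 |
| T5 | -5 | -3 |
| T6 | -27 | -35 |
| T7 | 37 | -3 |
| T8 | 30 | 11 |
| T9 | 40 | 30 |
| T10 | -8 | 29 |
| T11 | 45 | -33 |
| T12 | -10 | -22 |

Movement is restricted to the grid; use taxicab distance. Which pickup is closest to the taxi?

T12

Distances from (3, -20):
T1: 17 blocks
T2: 31 blocks
T3: 85 blocks
T4: 57 blocks
T5: 25 blocks
T6: 45 blocks
T7: 51 blocks
T8: 58 blocks
T9: 87 blocks
T10: 60 blocks
T11: 55 blocks
T12: 15 blocks
Minimum: T12 at 15 blocks.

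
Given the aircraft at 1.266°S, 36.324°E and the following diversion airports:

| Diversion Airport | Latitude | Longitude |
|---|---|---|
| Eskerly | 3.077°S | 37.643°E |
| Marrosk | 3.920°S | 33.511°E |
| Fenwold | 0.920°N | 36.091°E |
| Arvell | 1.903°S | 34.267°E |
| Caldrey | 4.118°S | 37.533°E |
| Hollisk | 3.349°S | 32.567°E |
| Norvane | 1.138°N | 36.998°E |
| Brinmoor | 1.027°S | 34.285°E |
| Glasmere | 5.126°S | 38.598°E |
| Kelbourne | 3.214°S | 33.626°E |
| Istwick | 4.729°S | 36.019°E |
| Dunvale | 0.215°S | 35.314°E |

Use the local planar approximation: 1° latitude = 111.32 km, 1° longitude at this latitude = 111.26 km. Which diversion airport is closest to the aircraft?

Distances from 1.266°S, 36.324°E:
Eskerly: 249.357 km
Marrosk: 430.395 km
Fenwold: 244.722 km
Arvell: 239.596 km
Caldrey: 344.805 km
Hollisk: 478.012 km
Norvane: 277.921 km
Brinmoor: 228.414 km
Glasmere: 498.648 km
Kelbourne: 370.314 km
Istwick: 386.992 km
Dunvale: 162.222 km
Minimum: Dunvale at 162.222 km.

Dunvale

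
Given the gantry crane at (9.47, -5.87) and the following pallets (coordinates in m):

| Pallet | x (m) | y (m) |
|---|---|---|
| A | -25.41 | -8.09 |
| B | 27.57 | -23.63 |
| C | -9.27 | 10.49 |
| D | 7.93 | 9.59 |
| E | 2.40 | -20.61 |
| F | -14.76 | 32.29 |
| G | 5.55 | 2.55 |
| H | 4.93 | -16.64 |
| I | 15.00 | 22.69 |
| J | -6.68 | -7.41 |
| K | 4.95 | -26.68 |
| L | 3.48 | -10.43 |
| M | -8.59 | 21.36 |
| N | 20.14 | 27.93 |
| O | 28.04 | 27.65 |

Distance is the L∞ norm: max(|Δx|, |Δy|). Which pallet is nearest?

L

Distances from (9.47, -5.87):
A: max(|-34.88|, |-2.22|) = 34.88 m
B: max(|18.10|, |-17.76|) = 18.10 m
C: max(|-18.74|, |16.36|) = 18.74 m
D: max(|-1.54|, |15.46|) = 15.46 m
E: max(|-7.07|, |-14.74|) = 14.74 m
F: max(|-24.23|, |38.16|) = 38.16 m
G: max(|-3.92|, |8.42|) = 8.42 m
H: max(|-4.54|, |-10.77|) = 10.77 m
I: max(|5.53|, |28.56|) = 28.56 m
J: max(|-16.15|, |-1.54|) = 16.15 m
K: max(|-4.52|, |-20.81|) = 20.81 m
L: max(|-5.99|, |-4.56|) = 5.99 m
M: max(|-18.06|, |27.23|) = 27.23 m
N: max(|10.67|, |33.80|) = 33.80 m
O: max(|18.57|, |33.52|) = 33.52 m
Minimum: L at 5.99 m.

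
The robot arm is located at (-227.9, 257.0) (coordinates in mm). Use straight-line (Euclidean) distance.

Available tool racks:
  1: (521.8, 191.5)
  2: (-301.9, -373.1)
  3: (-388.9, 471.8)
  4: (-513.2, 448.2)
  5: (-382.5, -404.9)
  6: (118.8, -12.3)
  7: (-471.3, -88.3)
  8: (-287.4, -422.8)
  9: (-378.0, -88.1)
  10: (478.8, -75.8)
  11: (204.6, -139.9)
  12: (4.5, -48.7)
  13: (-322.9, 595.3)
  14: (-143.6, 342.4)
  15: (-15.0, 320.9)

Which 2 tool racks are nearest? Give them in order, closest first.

Distances from (-227.9, 257.0):
1: 752.6 mm
2: 634.4 mm
3: 268.4 mm
4: 343.4 mm
5: 679.7 mm
6: 439.0 mm
7: 422.5 mm
8: 682.4 mm
9: 376.3 mm
10: 781.1 mm
11: 587.0 mm
12: 384.0 mm
13: 351.4 mm
14: 120.0 mm
15: 222.3 mm
Sorted: 14 (120.0 mm) < 15 (222.3 mm) < 3 (268.4 mm) < 4 (343.4 mm) < …

14, 15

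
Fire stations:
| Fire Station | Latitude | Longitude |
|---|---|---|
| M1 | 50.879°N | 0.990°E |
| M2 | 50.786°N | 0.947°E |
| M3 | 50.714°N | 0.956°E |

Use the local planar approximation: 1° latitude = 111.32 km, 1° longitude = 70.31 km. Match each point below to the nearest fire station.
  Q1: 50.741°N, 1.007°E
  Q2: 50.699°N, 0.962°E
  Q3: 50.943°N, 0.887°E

Q1→M3; Q2→M3; Q3→M1

Q1 at 50.741°N, 1.007°E:
  M1: √((0.138·111.32)² + (-0.017·70.31)²) = √(235.99596 + 1.42867) = 15.409 km
  M2: √((0.045·111.32)² + (-0.060·70.31)²) = √(25.09409 + 17.79659) = 6.549 km
  M3: √((-0.027·111.32)² + (-0.051·70.31)²) = √(9.03387 + 12.85803) = 4.679 km
  → nearest: M3 (4.679 km)
Q2 at 50.699°N, 0.962°E:
  M1: √((0.180·111.32)² + (0.028·70.31)²) = √(401.50541 + 3.87570) = 20.134 km
  M2: √((0.087·111.32)² + (-0.015·70.31)²) = √(93.79613 + 1.11229) = 9.742 km
  M3: √((0.015·111.32)² + (-0.006·70.31)²) = √(2.78823 + 0.17797) = 1.722 km
  → nearest: M3 (1.722 km)
Q3 at 50.943°N, 0.887°E:
  M1: √((-0.064·111.32)² + (0.103·70.31)²) = √(50.75822 + 52.44555) = 10.159 km
  M2: √((-0.157·111.32)² + (0.060·70.31)²) = √(305.45392 + 17.79659) = 17.979 km
  M3: √((-0.229·111.32)² + (0.069·70.31)²) = √(649.85634 + 23.53598) = 25.950 km
  → nearest: M1 (10.159 km)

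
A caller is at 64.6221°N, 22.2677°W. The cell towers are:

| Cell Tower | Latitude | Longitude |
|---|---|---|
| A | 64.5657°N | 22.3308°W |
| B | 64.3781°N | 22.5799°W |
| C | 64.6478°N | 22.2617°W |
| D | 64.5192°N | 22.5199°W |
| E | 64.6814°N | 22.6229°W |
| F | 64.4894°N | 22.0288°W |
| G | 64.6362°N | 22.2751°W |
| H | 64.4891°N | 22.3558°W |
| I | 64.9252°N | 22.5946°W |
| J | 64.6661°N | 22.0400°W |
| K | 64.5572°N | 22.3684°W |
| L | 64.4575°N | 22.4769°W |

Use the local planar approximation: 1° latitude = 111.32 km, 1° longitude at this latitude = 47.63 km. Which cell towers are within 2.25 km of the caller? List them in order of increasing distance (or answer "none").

G

Distances from 64.6221°N, 22.2677°W:
A: √((-0.0564·111.32)² + (-0.0631·47.63)²) = √(39.418909 + 9.032748) = 6.9607 km
B: √((-0.2440·111.32)² + (-0.3122·47.63)²) = √(737.778590 + 221.119458) = 30.9661 km
C: √((0.0257·111.32)² + (0.0060·47.63)²) = √(8.184886 + 0.081670) = 2.8752 km
D: √((-0.1029·111.32)² + (-0.2522·47.63)²) = √(131.213085 + 144.295015) = 16.5984 km
E: √((0.0593·111.32)² + (-0.3552·47.63)²) = √(43.576845 + 286.224679) = 18.1604 km
F: √((-0.1327·111.32)² + (0.2389·47.63)²) = √(218.216829 + 129.477249) = 18.6466 km
G: √((0.0141·111.32)² + (-0.0074·47.63)²) = √(2.463682 + 0.124229) = 1.6087 km
H: √((-0.1330·111.32)² + (-0.0881·47.63)²) = √(219.204607 + 17.608120) = 15.3887 km
I: √((0.3031·111.32)² + (-0.3269·47.63)²) = √(1138.461289 + 242.432592) = 37.1604 km
J: √((0.0440·111.32)² + (0.2277·47.63)²) = √(23.991188 + 117.621638) = 11.9001 km
K: √((-0.0649·111.32)² + (-0.1007·47.63)²) = √(52.195828 + 23.004887) = 8.6718 km
L: √((-0.1646·111.32)² + (-0.2092·47.63)²) = √(335.742297 + 99.285202) = 20.8573 km
Threshold 2.25 km: G (1.6087 km) is within range.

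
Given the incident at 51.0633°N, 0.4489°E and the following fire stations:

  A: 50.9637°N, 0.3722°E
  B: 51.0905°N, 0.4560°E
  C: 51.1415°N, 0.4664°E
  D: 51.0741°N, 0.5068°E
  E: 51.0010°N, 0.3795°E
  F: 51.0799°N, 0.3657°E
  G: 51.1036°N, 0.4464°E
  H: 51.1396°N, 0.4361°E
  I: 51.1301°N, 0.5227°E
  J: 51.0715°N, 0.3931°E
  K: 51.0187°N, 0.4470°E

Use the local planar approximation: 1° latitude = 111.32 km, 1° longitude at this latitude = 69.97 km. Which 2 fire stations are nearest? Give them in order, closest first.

B, J

Distances from 51.0633°N, 0.4489°E:
A: √((-0.0996·111.32)² + (-0.0767·69.97)²) = √(122.932035 + 28.801458) = 12.3180 km
B: √((0.0272·111.32)² + (0.0071·69.97)²) = √(9.168203 + 0.246797) = 3.0684 km
C: √((0.0782·111.32)² + (0.0175·69.97)²) = √(75.780925 + 1.499339) = 8.7909 km
D: √((0.0108·111.32)² + (0.0579·69.97)²) = √(1.445419 + 16.412732) = 4.2259 km
E: √((-0.0623·111.32)² + (-0.0694·69.97)²) = √(48.097498 + 23.579940) = 8.4663 km
F: √((0.0166·111.32)² + (-0.0832·69.97)²) = √(3.414779 + 33.889909) = 6.1078 km
G: √((0.0403·111.32)² + (-0.0025·69.97)²) = √(20.125955 + 0.030599) = 4.4896 km
H: √((0.0763·111.32)² + (-0.0128·69.97)²) = √(72.143211 + 0.802128) = 8.5408 km
I: √((0.0668·111.32)² + (0.0738·69.97)²) = √(55.296714 + 26.664686) = 9.0533 km
J: √((0.0082·111.32)² + (-0.0558·69.97)²) = √(0.833248 + 15.243762) = 4.0096 km
K: √((-0.0446·111.32)² + (-0.0019·69.97)²) = √(24.649954 + 0.017674) = 4.9667 km
Sorted: B (3.0684 km) < J (4.0096 km) < D (4.2259 km) < G (4.4896 km) < …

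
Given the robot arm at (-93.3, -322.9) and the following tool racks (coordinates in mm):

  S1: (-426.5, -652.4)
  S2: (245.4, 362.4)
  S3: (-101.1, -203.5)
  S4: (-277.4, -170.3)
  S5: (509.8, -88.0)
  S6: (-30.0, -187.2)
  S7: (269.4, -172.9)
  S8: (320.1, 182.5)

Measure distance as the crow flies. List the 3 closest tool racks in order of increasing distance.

Distances from (-93.3, -322.9):
S1: 468.6 mm
S2: 764.4 mm
S3: 119.7 mm
S4: 239.1 mm
S5: 647.2 mm
S6: 149.7 mm
S7: 392.5 mm
S8: 652.9 mm
Sorted: S3 (119.7 mm) < S6 (149.7 mm) < S4 (239.1 mm) < S7 (392.5 mm) < S1 (468.6 mm) < …

S3, S6, S4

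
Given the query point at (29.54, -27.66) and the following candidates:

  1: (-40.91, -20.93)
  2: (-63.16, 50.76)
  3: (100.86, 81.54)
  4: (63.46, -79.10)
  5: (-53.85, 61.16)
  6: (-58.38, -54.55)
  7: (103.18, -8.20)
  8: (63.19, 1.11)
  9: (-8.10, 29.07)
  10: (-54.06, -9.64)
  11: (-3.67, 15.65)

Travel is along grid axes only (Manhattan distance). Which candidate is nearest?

8

Distances from (29.54, -27.66):
1: |-70.45| + |6.73| = 70.45 + 6.73 = 77.18
2: |-92.70| + |78.42| = 92.70 + 78.42 = 171.12
3: |71.32| + |109.20| = 71.32 + 109.20 = 180.52
4: |33.92| + |-51.44| = 33.92 + 51.44 = 85.36
5: |-83.39| + |88.82| = 83.39 + 88.82 = 172.21
6: |-87.92| + |-26.89| = 87.92 + 26.89 = 114.81
7: |73.64| + |19.46| = 73.64 + 19.46 = 93.10
8: |33.65| + |28.77| = 33.65 + 28.77 = 62.42
9: |-37.64| + |56.73| = 37.64 + 56.73 = 94.37
10: |-83.60| + |18.02| = 83.60 + 18.02 = 101.62
11: |-33.21| + |43.31| = 33.21 + 43.31 = 76.52
Minimum: 8 at 62.42.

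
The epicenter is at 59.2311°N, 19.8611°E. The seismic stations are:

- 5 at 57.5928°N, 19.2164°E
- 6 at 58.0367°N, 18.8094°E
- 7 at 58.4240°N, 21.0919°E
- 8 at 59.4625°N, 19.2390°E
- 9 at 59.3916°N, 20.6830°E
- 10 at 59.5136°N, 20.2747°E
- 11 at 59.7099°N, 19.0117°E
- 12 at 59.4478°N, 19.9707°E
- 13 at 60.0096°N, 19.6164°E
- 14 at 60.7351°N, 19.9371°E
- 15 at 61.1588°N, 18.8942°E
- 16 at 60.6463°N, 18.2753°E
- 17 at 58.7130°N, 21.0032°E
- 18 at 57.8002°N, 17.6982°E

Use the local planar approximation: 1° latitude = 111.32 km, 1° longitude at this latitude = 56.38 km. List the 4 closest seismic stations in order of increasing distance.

Distances from 59.2311°N, 19.8611°E:
5: √((-1.6383·111.32)² + (-0.6447·56.38)²) = √(33260.843426 + 1321.190625) = 185.9625 km
6: √((-1.1944·111.32)² + (-1.0517·56.38)²) = √(17678.523280 + 3515.878762) = 145.5830 km
7: √((-0.8071·111.32)² + (1.2308·56.38)²) = √(8072.370562 + 4815.319611) = 113.5240 km
8: √((0.2314·111.32)² + (-0.6221·56.38)²) = √(663.549161 + 1230.185336) = 43.5171 km
9: √((0.1605·111.32)² + (0.8219·56.38)²) = √(319.224686 + 2147.277157) = 49.6639 km
10: √((0.2825·111.32)² + (0.4136·56.38)²) = √(988.970414 + 543.764941) = 39.1502 km
11: √((0.4788·111.32)² + (-0.8494·56.38)²) = √(2840.891706 + 2293.372795) = 71.6538 km
12: √((0.2167·111.32)² + (0.1096·56.38)²) = √(581.921252 + 38.183106) = 24.9019 km
13: √((0.7785·111.32)² + (-0.2447·56.38)²) = √(7510.409705 + 190.334748) = 87.7539 km
14: √((1.5040·111.32)² + (0.0760·56.38)²) = √(28031.224383 + 18.360197) = 167.4801 km
15: √((1.9277·111.32)² + (-0.9669·56.38)²) = √(46049.539340 + 2971.756789) = 221.4075 km
16: √((1.4152·111.32)² + (-1.5858·56.38)²) = √(24818.871765 + 7993.683890) = 181.1424 km
17: √((-0.5181·111.32)² + (1.1421·56.38)²) = √(3326.393167 + 4146.277893) = 86.4446 km
18: √((-1.4309·111.32)² + (-2.1629·56.38)²) = √(25372.599406 + 14870.412790) = 200.6066 km
Sorted: 12 (24.9019 km) < 10 (39.1502 km) < 8 (43.5171 km) < 9 (49.6639 km) < 11 (71.6538 km) < 17 (86.4446 km) < …

12, 10, 8, 9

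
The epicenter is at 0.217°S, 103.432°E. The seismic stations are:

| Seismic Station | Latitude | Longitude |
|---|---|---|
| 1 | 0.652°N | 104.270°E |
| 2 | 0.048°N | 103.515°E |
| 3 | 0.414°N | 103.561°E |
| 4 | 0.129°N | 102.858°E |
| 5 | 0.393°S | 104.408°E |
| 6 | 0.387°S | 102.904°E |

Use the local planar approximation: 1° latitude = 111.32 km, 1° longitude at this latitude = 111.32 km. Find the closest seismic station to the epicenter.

2

Distances from 0.217°S, 103.432°E:
1: √((0.869·111.32)² + (0.838·111.32)²) = √(9358.06265 + 8702.30765) = 134.389 km
2: √((0.265·111.32)² + (0.083·111.32)²) = √(870.23820 + 85.36947) = 30.913 km
3: √((0.631·111.32)² + (0.129·111.32)²) = √(4934.06781 + 206.21764) = 71.696 km
4: √((0.346·111.32)² + (-0.574·111.32)²) = √(1483.53772 + 4082.91351) = 74.609 km
5: √((-0.176·111.32)² + (0.976·111.32)²) = √(383.85900 + 11804.45744) = 110.401 km
6: √((-0.170·111.32)² + (-0.528·111.32)²) = √(358.13292 + 3454.73103) = 61.748 km
Minimum: 2 at 30.913 km.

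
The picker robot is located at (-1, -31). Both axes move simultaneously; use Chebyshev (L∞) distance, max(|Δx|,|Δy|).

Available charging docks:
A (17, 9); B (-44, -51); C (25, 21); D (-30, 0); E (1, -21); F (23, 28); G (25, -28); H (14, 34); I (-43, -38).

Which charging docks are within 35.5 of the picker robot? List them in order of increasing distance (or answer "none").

Distances from (-1, -31):
A: max(|18|, |40|) = 40
B: max(|-43|, |-20|) = 43
C: max(|26|, |52|) = 52
D: max(|-29|, |31|) = 31
E: max(|2|, |10|) = 10
F: max(|24|, |59|) = 59
G: max(|26|, |3|) = 26
H: max(|15|, |65|) = 65
I: max(|-42|, |-7|) = 42
Threshold 35.5: E (10), G (26), D (31) are within range.

E, G, D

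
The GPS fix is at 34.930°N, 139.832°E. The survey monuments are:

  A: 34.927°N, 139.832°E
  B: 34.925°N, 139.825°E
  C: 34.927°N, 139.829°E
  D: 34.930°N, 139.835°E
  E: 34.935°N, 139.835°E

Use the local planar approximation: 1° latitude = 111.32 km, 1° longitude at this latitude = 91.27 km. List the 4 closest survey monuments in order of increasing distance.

Distances from 34.930°N, 139.832°E:
A: √((-0.003·111.32)² + (0.000·91.27)²) = √(0.11153 + 0.00000) = 0.334 km
B: √((-0.005·111.32)² + (-0.007·91.27)²) = √(0.30980 + 0.40818) = 0.847 km
C: √((-0.003·111.32)² + (-0.003·91.27)²) = √(0.11153 + 0.07497) = 0.432 km
D: √((0.000·111.32)² + (0.003·91.27)²) = √(0.00000 + 0.07497) = 0.274 km
E: √((0.005·111.32)² + (0.003·91.27)²) = √(0.30980 + 0.07497) = 0.620 km
Sorted: D (0.274 km) < A (0.334 km) < C (0.432 km) < E (0.620 km) < B (0.847 km)

D, A, C, E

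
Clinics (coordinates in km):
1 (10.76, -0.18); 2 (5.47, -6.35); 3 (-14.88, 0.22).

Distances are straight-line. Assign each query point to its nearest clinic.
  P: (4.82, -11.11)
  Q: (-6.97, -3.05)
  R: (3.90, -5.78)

P→2; Q→3; R→2

P at (4.82, -11.11):
  1: √((5.94)² + (10.93)²) = √(35.2836 + 119.4649) = 12.44 km
  2: √((0.65)² + (4.76)²) = √(0.4225 + 22.6576) = 4.80 km
  3: √((-19.70)² + (11.33)²) = √(388.0900 + 128.3689) = 22.73 km
  → nearest: 2 (4.80 km)
Q at (-6.97, -3.05):
  1: √((17.73)² + (2.87)²) = √(314.3529 + 8.2369) = 17.96 km
  2: √((12.44)² + (-3.30)²) = √(154.7536 + 10.8900) = 12.87 km
  3: √((-7.91)² + (3.27)²) = √(62.5681 + 10.6929) = 8.56 km
  → nearest: 3 (8.56 km)
R at (3.90, -5.78):
  1: √((6.86)² + (5.60)²) = √(47.0596 + 31.3600) = 8.86 km
  2: √((1.57)² + (-0.57)²) = √(2.4649 + 0.3249) = 1.67 km
  3: √((-18.78)² + (6.00)²) = √(352.6884 + 36.0000) = 19.72 km
  → nearest: 2 (1.67 km)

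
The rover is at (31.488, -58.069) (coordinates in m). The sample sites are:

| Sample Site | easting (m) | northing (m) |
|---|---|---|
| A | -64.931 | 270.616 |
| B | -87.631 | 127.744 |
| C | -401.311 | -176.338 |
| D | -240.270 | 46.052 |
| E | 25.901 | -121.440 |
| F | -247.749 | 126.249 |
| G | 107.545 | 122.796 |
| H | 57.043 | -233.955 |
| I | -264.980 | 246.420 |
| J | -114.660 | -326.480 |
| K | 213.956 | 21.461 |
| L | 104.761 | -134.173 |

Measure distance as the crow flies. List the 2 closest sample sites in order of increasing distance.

Distances from (31.488, -58.069):
A: √((-96.419)² + (328.685)²) = √(9296.62356 + 108033.82923) = 342.535 m
B: √((-119.119)² + (185.813)²) = √(14189.33616 + 34526.47097) = 220.717 m
C: √((-432.799)² + (-118.269)²) = √(187314.97440 + 13987.55636) = 448.668 m
D: √((-271.758)² + (104.121)²) = √(73852.41056 + 10841.18264) = 291.022 m
E: √((-5.587)² + (-63.371)²) = √(31.21457 + 4015.88364) = 63.617 m
F: √((-279.237)² + (184.318)²) = √(77973.30217 + 33973.12512) = 334.584 m
G: √((76.057)² + (180.865)²) = √(5784.66725 + 32712.14823) = 196.206 m
H: √((25.555)² + (-175.886)²) = √(653.05802 + 30935.88500) = 177.733 m
I: √((-296.468)² + (304.489)²) = √(87893.27502 + 92713.55112) = 424.979 m
J: √((-146.148)² + (-268.411)²) = √(21359.23790 + 72044.46492) = 305.620 m
K: √((182.468)² + (79.530)²) = √(33294.57102 + 6325.02090) = 199.047 m
L: √((73.273)² + (-76.104)²) = √(5368.93253 + 5791.81882) = 105.644 m
Sorted: E (63.617 m) < L (105.644 m) < H (177.733 m) < G (196.206 m) < …

E, L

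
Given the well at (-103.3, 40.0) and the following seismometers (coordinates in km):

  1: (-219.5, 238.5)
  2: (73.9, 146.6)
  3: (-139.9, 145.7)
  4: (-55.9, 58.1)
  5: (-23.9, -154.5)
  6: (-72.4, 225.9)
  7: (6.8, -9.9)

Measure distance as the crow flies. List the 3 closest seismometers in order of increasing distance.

4, 3, 7

Distances from (-103.3, 40.0):
1: √((-116.2)² + (198.5)²) = √(13502.440 + 39402.250) = 230.0 km
2: √((177.2)² + (106.6)²) = √(31399.840 + 11363.560) = 206.8 km
3: √((-36.6)² + (105.7)²) = √(1339.560 + 11172.490) = 111.9 km
4: √((47.4)² + (18.1)²) = √(2246.760 + 327.610) = 50.7 km
5: √((79.4)² + (-194.5)²) = √(6304.360 + 37830.250) = 210.1 km
6: √((30.9)² + (185.9)²) = √(954.810 + 34558.810) = 188.5 km
7: √((110.1)² + (-49.9)²) = √(12122.010 + 2490.010) = 120.9 km
Sorted: 4 (50.7 km) < 3 (111.9 km) < 7 (120.9 km) < 6 (188.5 km) < 2 (206.8 km) < …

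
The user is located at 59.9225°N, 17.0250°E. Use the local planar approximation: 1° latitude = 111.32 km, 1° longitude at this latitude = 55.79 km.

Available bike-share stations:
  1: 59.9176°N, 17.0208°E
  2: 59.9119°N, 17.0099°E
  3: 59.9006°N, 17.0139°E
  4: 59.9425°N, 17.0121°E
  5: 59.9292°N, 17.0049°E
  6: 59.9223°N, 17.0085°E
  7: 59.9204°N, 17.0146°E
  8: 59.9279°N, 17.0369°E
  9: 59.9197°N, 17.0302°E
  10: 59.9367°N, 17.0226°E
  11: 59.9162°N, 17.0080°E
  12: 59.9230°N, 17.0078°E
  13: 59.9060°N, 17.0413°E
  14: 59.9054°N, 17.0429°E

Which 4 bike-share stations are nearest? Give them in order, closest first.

Distances from 59.9225°N, 17.0250°E:
1: √((-0.0049·111.32)² + (-0.0042·55.79)²) = √(0.297535 + 0.054905) = 0.5937 km
2: √((-0.0106·111.32)² + (-0.0151·55.79)²) = √(1.392381 + 0.709687) = 1.4499 km
3: √((-0.0219·111.32)² + (-0.0111·55.79)²) = √(5.943395 + 0.383494) = 2.5153 km
4: √((0.0200·111.32)² + (-0.0129·55.79)²) = √(4.956857 + 0.517955) = 2.3398 km
5: √((0.0067·111.32)² + (-0.0201·55.79)²) = √(0.556283 + 1.257491) = 1.3468 km
6: √((-0.0002·111.32)² + (-0.0165·55.79)²) = √(0.000496 + 0.847385) = 0.9208 km
7: √((-0.0021·111.32)² + (-0.0104·55.79)²) = √(0.054649 + 0.336651) = 0.6255 km
8: √((0.0054·111.32)² + (0.0119·55.79)²) = √(0.361355 + 0.440765) = 0.8956 km
9: √((-0.0028·111.32)² + (0.0052·55.79)²) = √(0.097154 + 0.084163) = 0.4258 km
10: √((0.0142·111.32)² + (-0.0024·55.79)²) = √(2.498752 + 0.017928) = 1.5864 km
11: √((-0.0063·111.32)² + (-0.0170·55.79)²) = √(0.491844 + 0.899519) = 1.1796 km
12: √((0.0005·111.32)² + (-0.0172·55.79)²) = √(0.003098 + 0.920809) = 0.9612 km
13: √((-0.0165·111.32)² + (0.0163·55.79)²) = √(3.373761 + 0.826967) = 2.0496 km
14: √((-0.0171·111.32)² + (0.0179·55.79)²) = √(3.623586 + 0.997284) = 2.1496 km
Sorted: 9 (0.4258 km) < 1 (0.5937 km) < 7 (0.6255 km) < 8 (0.8956 km) < 6 (0.9208 km) < 12 (0.9612 km) < …

9, 1, 7, 8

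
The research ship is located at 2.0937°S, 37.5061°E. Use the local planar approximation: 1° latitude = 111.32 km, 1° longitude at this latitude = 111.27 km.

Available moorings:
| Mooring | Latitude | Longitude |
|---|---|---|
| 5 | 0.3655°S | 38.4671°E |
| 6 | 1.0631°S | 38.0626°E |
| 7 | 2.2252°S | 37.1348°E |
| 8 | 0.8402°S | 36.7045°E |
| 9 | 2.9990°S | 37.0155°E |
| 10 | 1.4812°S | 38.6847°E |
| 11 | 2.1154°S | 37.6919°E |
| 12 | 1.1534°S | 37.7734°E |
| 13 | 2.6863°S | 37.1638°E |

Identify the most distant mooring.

Distances from 2.0937°S, 37.5061°E:
5: 220.1032 km
6: 130.3704 km
7: 43.8313 km
8: 165.6106 km
9: 114.6131 km
10: 147.8088 km
11: 20.8146 km
12: 108.8177 km
13: 76.1740 km
Maximum: 5 at 220.1032 km.

5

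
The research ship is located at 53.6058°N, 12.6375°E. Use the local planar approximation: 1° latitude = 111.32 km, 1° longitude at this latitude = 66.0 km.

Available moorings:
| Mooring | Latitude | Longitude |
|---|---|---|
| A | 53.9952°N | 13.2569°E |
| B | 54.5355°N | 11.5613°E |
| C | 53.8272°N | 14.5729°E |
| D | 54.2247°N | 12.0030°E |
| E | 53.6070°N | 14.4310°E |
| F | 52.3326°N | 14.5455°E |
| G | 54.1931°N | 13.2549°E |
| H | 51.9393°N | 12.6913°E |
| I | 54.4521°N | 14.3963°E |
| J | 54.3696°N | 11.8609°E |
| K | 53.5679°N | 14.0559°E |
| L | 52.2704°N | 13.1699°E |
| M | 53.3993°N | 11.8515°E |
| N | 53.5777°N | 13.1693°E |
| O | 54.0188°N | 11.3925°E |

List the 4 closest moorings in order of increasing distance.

N, M, A, G

Distances from 53.6058°N, 12.6375°E:
A: 59.5840 km
B: 125.5237 km
C: 130.0924 km
D: 80.6247 km
E: 118.3711 km
F: 189.5943 km
G: 77.0373 km
H: 185.5488 km
I: 149.5002 km
J: 99.2804 km
K: 93.7094 km
L: 152.7532 km
M: 56.7411 km
N: 35.2379 km
O: 94.1574 km
Sorted: N (35.2379 km) < M (56.7411 km) < A (59.5840 km) < G (77.0373 km) < D (80.6247 km) < K (93.7094 km) < …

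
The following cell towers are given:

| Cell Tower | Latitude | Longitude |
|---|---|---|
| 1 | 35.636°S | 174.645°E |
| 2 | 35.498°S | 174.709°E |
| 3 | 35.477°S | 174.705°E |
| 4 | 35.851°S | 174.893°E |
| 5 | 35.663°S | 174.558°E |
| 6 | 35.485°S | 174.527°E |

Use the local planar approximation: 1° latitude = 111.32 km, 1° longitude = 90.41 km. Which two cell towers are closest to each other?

Pairwise distances:
1–2: √((0.138·111.32)² + (0.064·90.41)²) = √(235.99596 + 33.48057) = 16.416 km
1–3: √((0.159·111.32)² + (0.060·90.41)²) = √(313.28575 + 29.42629) = 18.512 km
1–4: √((-0.215·111.32)² + (0.248·90.41)²) = √(572.82678 + 502.73173) = 32.796 km
1–5: √((-0.027·111.32)² + (-0.087·90.41)²) = √(9.03387 + 61.86876) = 8.420 km
1–6: √((0.151·111.32)² + (-0.118·90.41)²) = √(282.55324 + 113.81433) = 19.909 km
2–3: √((0.021·111.32)² + (-0.004·90.41)²) = √(5.46493 + 0.13078) = 2.366 km
2–4: √((-0.353·111.32)² + (0.184·90.41)²) = √(1544.17247 + 276.73786) = 42.672 km
2–5: √((-0.165·111.32)² + (-0.151·90.41)²) = √(337.37608 + 186.37465) = 22.886 km
2–6: √((0.013·111.32)² + (-0.182·90.41)²) = √(2.09427 + 270.75452) = 16.518 km
3–4: √((-0.374·111.32)² + (0.188·90.41)²) = √(1733.36331 + 288.90073) = 44.970 km
3–5: √((-0.186·111.32)² + (-0.147·90.41)²) = √(428.71856 + 176.63128) = 24.604 km
3–6: √((-0.008·111.32)² + (-0.178·90.41)²) = √(0.79310 + 258.98401) = 16.118 km
4–5: √((0.188·111.32)² + (-0.335·90.41)²) = √(437.98788 + 917.32357) = 36.815 km
4–6: √((0.366·111.32)² + (-0.366·90.41)²) = √(1660.00183 + 1094.95207) = 52.488 km
5–6: √((0.178·111.32)² + (-0.031·90.41)²) = √(392.63264 + 7.85518) = 20.012 km
Closest pair: 2–3 at 2.366 km.

2 and 3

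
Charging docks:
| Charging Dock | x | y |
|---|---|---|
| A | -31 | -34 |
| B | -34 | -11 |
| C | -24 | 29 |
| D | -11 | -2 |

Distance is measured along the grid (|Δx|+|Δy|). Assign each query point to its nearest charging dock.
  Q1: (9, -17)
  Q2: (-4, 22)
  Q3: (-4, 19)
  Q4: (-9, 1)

Q1→D; Q2→C; Q3→D; Q4→D

Q1 at (9, -17):
  A: |-40| + |-17| = 40 + 17 = 57
  B: |-43| + |6| = 43 + 6 = 49
  C: |-33| + |46| = 33 + 46 = 79
  D: |-20| + |15| = 20 + 15 = 35
  → nearest: D (35)
Q2 at (-4, 22):
  A: |-27| + |-56| = 27 + 56 = 83
  B: |-30| + |-33| = 30 + 33 = 63
  C: |-20| + |7| = 20 + 7 = 27
  D: |-7| + |-24| = 7 + 24 = 31
  → nearest: C (27)
Q3 at (-4, 19):
  A: |-27| + |-53| = 27 + 53 = 80
  B: |-30| + |-30| = 30 + 30 = 60
  C: |-20| + |10| = 20 + 10 = 30
  D: |-7| + |-21| = 7 + 21 = 28
  → nearest: D (28)
Q4 at (-9, 1):
  A: |-22| + |-35| = 22 + 35 = 57
  B: |-25| + |-12| = 25 + 12 = 37
  C: |-15| + |28| = 15 + 28 = 43
  D: |-2| + |-3| = 2 + 3 = 5
  → nearest: D (5)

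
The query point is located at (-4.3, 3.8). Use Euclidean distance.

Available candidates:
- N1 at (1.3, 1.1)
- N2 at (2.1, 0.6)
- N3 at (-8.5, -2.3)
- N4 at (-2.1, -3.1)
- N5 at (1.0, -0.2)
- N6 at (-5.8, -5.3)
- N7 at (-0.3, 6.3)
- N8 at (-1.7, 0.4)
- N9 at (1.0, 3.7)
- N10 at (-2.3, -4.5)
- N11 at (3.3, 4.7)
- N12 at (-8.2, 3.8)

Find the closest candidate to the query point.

Distances from (-4.3, 3.8):
N1: 6.22
N2: 7.16
N3: 7.41
N4: 7.24
N5: 6.64
N6: 9.22
N7: 4.72
N8: 4.28
N9: 5.30
N10: 8.54
N11: 7.65
N12: 3.90
Minimum: N12 at 3.90.

N12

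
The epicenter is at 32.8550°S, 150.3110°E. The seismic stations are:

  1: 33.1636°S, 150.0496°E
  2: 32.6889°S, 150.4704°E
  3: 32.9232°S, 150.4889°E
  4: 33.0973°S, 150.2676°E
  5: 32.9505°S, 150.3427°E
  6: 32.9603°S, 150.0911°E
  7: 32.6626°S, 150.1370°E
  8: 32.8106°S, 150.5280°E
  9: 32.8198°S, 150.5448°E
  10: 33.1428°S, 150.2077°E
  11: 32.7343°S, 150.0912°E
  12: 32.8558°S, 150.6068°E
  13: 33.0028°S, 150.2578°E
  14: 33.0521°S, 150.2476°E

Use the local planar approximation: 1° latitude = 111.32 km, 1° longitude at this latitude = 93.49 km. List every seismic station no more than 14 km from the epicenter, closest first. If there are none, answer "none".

Distances from 32.8550°S, 150.3110°E:
1: √((-0.3086·111.32)² + (-0.2614·93.49)²) = √(1180.152794 + 597.229823) = 42.1590 km
2: √((0.1661·111.32)² + (0.1594·93.49)²) = √(341.889419 + 222.078724) = 23.7480 km
3: √((-0.0682·111.32)² + (0.1779·93.49)²) = √(57.638828 + 276.619133) = 18.2827 km
4: √((-0.2423·111.32)² + (-0.0434·93.49)²) = √(727.533882 + 16.463030) = 27.2763 km
5: √((-0.0955·111.32)² + (0.0317·93.49)²) = √(113.019437 + 8.783121) = 11.0364 km
6: √((-0.1053·111.32)² + (-0.2199·93.49)²) = √(137.405190 + 422.649908) = 23.6655 km
7: √((0.1924·111.32)² + (-0.1740·93.49)²) = √(458.729353 + 264.623748) = 26.8952 km
8: √((0.0444·111.32)² + (0.2170·93.49)²) = √(24.429374 + 411.575759) = 20.8807 km
9: √((0.0352·111.32)² + (0.2338·93.49)²) = √(15.354360 + 477.770503) = 22.2064 km
10: √((-0.2878·111.32)² + (-0.1033·93.49)²) = √(1026.426780 + 93.267635) = 33.4618 km
11: √((0.1207·111.32)² + (-0.2198·93.49)²) = √(180.534803 + 422.265593) = 24.5520 km
12: √((-0.0008·111.32)² + (0.2958·93.49)²) = √(0.007931 + 764.762631) = 27.6545 km
13: √((-0.1478·111.32)² + (-0.0532·93.49)²) = √(270.704368 + 24.737373) = 17.1884 km
14: √((-0.1971·111.32)² + (-0.0634·93.49)²) = √(481.415029 + 35.132482) = 22.7277 km
Threshold 14 km: 5 (11.0364 km) is within range.

5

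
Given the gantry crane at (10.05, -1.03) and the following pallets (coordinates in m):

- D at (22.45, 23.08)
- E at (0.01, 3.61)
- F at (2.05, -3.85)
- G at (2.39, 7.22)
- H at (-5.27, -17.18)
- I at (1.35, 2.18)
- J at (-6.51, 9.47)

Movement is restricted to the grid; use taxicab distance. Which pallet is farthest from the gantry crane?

D

Distances from (10.05, -1.03):
D: |12.40| + |24.11| = 12.40 + 24.11 = 36.51 m
E: |-10.04| + |4.64| = 10.04 + 4.64 = 14.68 m
F: |-8.00| + |-2.82| = 8.00 + 2.82 = 10.82 m
G: |-7.66| + |8.25| = 7.66 + 8.25 = 15.91 m
H: |-15.32| + |-16.15| = 15.32 + 16.15 = 31.47 m
I: |-8.70| + |3.21| = 8.70 + 3.21 = 11.91 m
J: |-16.56| + |10.50| = 16.56 + 10.50 = 27.06 m
Maximum: D at 36.51 m.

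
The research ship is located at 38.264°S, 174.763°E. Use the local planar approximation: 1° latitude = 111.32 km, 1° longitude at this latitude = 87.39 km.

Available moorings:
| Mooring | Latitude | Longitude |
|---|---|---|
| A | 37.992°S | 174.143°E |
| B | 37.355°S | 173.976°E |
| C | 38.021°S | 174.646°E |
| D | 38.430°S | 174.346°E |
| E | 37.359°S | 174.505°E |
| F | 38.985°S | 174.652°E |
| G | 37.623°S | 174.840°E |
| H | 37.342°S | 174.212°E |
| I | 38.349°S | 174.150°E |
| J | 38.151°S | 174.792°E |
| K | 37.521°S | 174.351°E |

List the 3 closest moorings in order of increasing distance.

J, C, D

Distances from 38.264°S, 174.763°E:
A: 62.068 km
B: 122.350 km
C: 28.919 km
D: 40.859 km
E: 103.237 km
F: 80.846 km
G: 71.673 km
H: 113.371 km
I: 54.399 km
J: 12.832 km
K: 90.208 km
Sorted: J (12.832 km) < C (28.919 km) < D (40.859 km) < I (54.399 km) < A (62.068 km) < …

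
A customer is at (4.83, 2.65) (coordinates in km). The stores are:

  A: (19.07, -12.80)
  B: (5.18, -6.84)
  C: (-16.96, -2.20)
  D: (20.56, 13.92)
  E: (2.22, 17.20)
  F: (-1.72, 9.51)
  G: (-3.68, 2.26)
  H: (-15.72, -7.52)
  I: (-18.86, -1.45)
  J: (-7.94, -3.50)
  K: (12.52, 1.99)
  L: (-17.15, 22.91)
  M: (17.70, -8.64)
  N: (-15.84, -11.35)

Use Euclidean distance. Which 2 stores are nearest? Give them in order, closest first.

Distances from (4.83, 2.65):
A: √((14.24)² + (-15.45)²) = √(202.7776 + 238.7025) = 21.01 km
B: √((0.35)² + (-9.49)²) = √(0.1225 + 90.0601) = 9.50 km
C: √((-21.79)² + (-4.85)²) = √(474.8041 + 23.5225) = 22.32 km
D: √((15.73)² + (11.27)²) = √(247.4329 + 127.0129) = 19.35 km
E: √((-2.61)² + (14.55)²) = √(6.8121 + 211.7025) = 14.78 km
F: √((-6.55)² + (6.86)²) = √(42.9025 + 47.0596) = 9.48 km
G: √((-8.51)² + (-0.39)²) = √(72.4201 + 0.1521) = 8.52 km
H: √((-20.55)² + (-10.17)²) = √(422.3025 + 103.4289) = 22.93 km
I: √((-23.69)² + (-4.10)²) = √(561.2161 + 16.8100) = 24.04 km
J: √((-12.77)² + (-6.15)²) = √(163.0729 + 37.8225) = 14.17 km
K: √((7.69)² + (-0.66)²) = √(59.1361 + 0.4356) = 7.72 km
L: √((-21.98)² + (20.26)²) = √(483.1204 + 410.4676) = 29.89 km
M: √((12.87)² + (-11.29)²) = √(165.6369 + 127.4641) = 17.12 km
N: √((-20.67)² + (-14.00)²) = √(427.2489 + 196.0000) = 24.96 km
Sorted: K (7.72 km) < G (8.52 km) < F (9.48 km) < B (9.50 km) < …

K, G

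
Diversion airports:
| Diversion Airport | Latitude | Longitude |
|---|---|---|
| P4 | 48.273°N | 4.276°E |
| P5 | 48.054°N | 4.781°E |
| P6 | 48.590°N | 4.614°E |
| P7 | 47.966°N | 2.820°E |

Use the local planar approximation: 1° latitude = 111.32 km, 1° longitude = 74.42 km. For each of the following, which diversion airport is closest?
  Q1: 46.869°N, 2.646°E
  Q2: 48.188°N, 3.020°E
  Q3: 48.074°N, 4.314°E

Q1→P7; Q2→P7; Q3→P4

Q1 at 46.869°N, 2.646°E:
  P4: 197.844 km
  P5: 206.510 km
  P6: 241.151 km
  P7: 122.803 km
  → nearest: P7 (122.803 km)
Q2 at 48.188°N, 3.020°E:
  P4: 93.949 km
  P5: 131.900 km
  P6: 126.786 km
  P7: 28.849 km
  → nearest: P7 (28.849 km)
Q3 at 48.074°N, 4.314°E:
  P4: 22.332 km
  P5: 34.825 km
  P6: 61.627 km
  P7: 111.832 km
  → nearest: P4 (22.332 km)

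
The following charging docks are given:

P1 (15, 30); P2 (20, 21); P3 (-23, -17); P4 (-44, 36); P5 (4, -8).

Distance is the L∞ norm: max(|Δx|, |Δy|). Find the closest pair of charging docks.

Pairwise distances:
P1–P2: max(|5|, |-9|) = 9
P1–P3: max(|-38|, |-47|) = 47
P1–P4: max(|-59|, |6|) = 59
P1–P5: max(|-11|, |-38|) = 38
P2–P3: max(|-43|, |-38|) = 43
P2–P4: max(|-64|, |15|) = 64
P2–P5: max(|-16|, |-29|) = 29
P3–P4: max(|-21|, |53|) = 53
P3–P5: max(|27|, |9|) = 27
P4–P5: max(|48|, |-44|) = 48
Closest pair: P1–P2 at 9.

P1 and P2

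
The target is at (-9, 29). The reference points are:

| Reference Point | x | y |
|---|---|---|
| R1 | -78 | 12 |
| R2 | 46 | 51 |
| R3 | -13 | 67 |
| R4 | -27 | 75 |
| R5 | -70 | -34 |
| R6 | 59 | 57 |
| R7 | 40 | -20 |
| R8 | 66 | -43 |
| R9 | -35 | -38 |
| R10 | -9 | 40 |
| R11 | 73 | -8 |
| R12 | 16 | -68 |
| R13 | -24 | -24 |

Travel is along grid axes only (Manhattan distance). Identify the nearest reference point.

R10

Distances from (-9, 29):
R1: |-69| + |-17| = 69 + 17 = 86
R2: |55| + |22| = 55 + 22 = 77
R3: |-4| + |38| = 4 + 38 = 42
R4: |-18| + |46| = 18 + 46 = 64
R5: |-61| + |-63| = 61 + 63 = 124
R6: |68| + |28| = 68 + 28 = 96
R7: |49| + |-49| = 49 + 49 = 98
R8: |75| + |-72| = 75 + 72 = 147
R9: |-26| + |-67| = 26 + 67 = 93
R10: |0| + |11| = 0 + 11 = 11
R11: |82| + |-37| = 82 + 37 = 119
R12: |25| + |-97| = 25 + 97 = 122
R13: |-15| + |-53| = 15 + 53 = 68
Minimum: R10 at 11.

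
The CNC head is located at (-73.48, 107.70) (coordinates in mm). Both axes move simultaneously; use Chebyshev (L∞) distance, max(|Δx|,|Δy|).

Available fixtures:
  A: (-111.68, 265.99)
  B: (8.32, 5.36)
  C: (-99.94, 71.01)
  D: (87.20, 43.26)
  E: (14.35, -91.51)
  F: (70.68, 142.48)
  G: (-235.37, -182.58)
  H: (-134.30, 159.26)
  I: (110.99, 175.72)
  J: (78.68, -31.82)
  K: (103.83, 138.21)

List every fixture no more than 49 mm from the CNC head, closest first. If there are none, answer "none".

C

Distances from (-73.48, 107.70):
A: max(|-38.20|, |158.29|) = 158.29 mm
B: max(|81.80|, |-102.34|) = 102.34 mm
C: max(|-26.46|, |-36.69|) = 36.69 mm
D: max(|160.68|, |-64.44|) = 160.68 mm
E: max(|87.83|, |-199.21|) = 199.21 mm
F: max(|144.16|, |34.78|) = 144.16 mm
G: max(|-161.89|, |-290.28|) = 290.28 mm
H: max(|-60.82|, |51.56|) = 60.82 mm
I: max(|184.47|, |68.02|) = 184.47 mm
J: max(|152.16|, |-139.52|) = 152.16 mm
K: max(|177.31|, |30.51|) = 177.31 mm
Threshold 49 mm: C (36.69 mm) is within range.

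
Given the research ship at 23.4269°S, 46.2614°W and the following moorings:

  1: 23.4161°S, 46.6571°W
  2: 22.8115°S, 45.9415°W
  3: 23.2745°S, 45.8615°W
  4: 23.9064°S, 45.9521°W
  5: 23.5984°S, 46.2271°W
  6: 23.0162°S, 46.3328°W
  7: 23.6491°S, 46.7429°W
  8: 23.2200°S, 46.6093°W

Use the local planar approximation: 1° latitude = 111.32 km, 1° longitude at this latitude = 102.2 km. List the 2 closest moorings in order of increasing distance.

Distances from 23.4269°S, 46.2614°W:
1: 40.4584 km
2: 75.9078 km
3: 44.2511 km
4: 62.0357 km
5: 19.4105 km
6: 46.2978 km
7: 55.0762 km
8: 42.3635 km
Sorted: 5 (19.4105 km) < 1 (40.4584 km) < 8 (42.3635 km) < 3 (44.2511 km) < …

5, 1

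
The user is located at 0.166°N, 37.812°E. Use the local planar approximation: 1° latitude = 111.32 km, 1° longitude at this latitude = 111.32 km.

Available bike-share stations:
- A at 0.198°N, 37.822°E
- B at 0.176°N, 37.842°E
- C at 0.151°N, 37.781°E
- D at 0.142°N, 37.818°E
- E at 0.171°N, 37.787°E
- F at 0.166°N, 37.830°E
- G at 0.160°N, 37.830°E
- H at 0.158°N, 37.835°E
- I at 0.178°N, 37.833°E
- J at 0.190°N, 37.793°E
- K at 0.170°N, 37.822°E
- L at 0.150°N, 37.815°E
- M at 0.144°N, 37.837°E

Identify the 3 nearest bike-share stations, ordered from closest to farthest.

K, L, F

Distances from 0.166°N, 37.812°E:
A: √((0.032·111.32)² + (0.010·111.32)²) = √(12.68955 + 1.23921) = 3.732 km
B: √((0.010·111.32)² + (0.030·111.32)²) = √(1.23921 + 11.15293) = 3.520 km
C: √((-0.015·111.32)² + (-0.031·111.32)²) = √(2.78823 + 11.90885) = 3.834 km
D: √((-0.024·111.32)² + (0.006·111.32)²) = √(7.13787 + 0.44612) = 2.754 km
E: √((0.005·111.32)² + (-0.025·111.32)²) = √(0.30980 + 7.74509) = 2.838 km
F: √((0.000·111.32)² + (0.018·111.32)²) = √(0.00000 + 4.01505) = 2.004 km
G: √((-0.006·111.32)² + (0.018·111.32)²) = √(0.44612 + 4.01505) = 2.112 km
H: √((-0.008·111.32)² + (0.023·111.32)²) = √(0.79310 + 6.55544) = 2.711 km
I: √((0.012·111.32)² + (0.021·111.32)²) = √(1.78447 + 5.46493) = 2.692 km
J: √((0.024·111.32)² + (-0.019·111.32)²) = √(7.13787 + 4.47356) = 3.408 km
K: √((0.004·111.32)² + (0.010·111.32)²) = √(0.19827 + 1.23921) = 1.199 km
L: √((-0.016·111.32)² + (0.003·111.32)²) = √(3.17239 + 0.11153) = 1.812 km
M: √((-0.022·111.32)² + (0.025·111.32)²) = √(5.99780 + 7.74509) = 3.707 km
Sorted: K (1.199 km) < L (1.812 km) < F (2.004 km) < G (2.112 km) < I (2.692 km) < …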